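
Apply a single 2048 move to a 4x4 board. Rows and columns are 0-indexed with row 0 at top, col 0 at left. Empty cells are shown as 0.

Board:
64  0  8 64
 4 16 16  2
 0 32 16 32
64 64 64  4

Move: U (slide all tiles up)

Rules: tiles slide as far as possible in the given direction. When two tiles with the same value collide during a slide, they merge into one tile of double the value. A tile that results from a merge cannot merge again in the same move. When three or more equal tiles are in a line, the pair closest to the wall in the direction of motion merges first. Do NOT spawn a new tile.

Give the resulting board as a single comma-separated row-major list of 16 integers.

Answer: 64, 16, 8, 64, 4, 32, 32, 2, 64, 64, 64, 32, 0, 0, 0, 4

Derivation:
Slide up:
col 0: [64, 4, 0, 64] -> [64, 4, 64, 0]
col 1: [0, 16, 32, 64] -> [16, 32, 64, 0]
col 2: [8, 16, 16, 64] -> [8, 32, 64, 0]
col 3: [64, 2, 32, 4] -> [64, 2, 32, 4]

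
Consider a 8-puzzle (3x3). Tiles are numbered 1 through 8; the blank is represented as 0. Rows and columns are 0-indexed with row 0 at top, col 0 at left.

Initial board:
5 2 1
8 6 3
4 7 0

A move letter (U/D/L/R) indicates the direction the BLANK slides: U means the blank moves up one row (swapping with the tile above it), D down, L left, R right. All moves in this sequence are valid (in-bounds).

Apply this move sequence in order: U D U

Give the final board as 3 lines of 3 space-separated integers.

After move 1 (U):
5 2 1
8 6 0
4 7 3

After move 2 (D):
5 2 1
8 6 3
4 7 0

After move 3 (U):
5 2 1
8 6 0
4 7 3

Answer: 5 2 1
8 6 0
4 7 3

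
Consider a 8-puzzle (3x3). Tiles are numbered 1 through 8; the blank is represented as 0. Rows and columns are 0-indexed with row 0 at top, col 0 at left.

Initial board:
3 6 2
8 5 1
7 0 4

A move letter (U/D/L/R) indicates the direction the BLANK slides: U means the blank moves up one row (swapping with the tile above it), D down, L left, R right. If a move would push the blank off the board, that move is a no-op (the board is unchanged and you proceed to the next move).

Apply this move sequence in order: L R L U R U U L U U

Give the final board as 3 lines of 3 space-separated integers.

Answer: 0 3 2
5 6 1
8 7 4

Derivation:
After move 1 (L):
3 6 2
8 5 1
0 7 4

After move 2 (R):
3 6 2
8 5 1
7 0 4

After move 3 (L):
3 6 2
8 5 1
0 7 4

After move 4 (U):
3 6 2
0 5 1
8 7 4

After move 5 (R):
3 6 2
5 0 1
8 7 4

After move 6 (U):
3 0 2
5 6 1
8 7 4

After move 7 (U):
3 0 2
5 6 1
8 7 4

After move 8 (L):
0 3 2
5 6 1
8 7 4

After move 9 (U):
0 3 2
5 6 1
8 7 4

After move 10 (U):
0 3 2
5 6 1
8 7 4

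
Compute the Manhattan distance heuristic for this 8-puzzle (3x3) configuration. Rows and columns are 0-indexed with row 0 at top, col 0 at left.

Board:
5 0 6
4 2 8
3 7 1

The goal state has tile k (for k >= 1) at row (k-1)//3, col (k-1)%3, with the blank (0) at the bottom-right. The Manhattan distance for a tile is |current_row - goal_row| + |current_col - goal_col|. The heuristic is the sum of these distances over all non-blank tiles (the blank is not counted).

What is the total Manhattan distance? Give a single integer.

Tile 5: (0,0)->(1,1) = 2
Tile 6: (0,2)->(1,2) = 1
Tile 4: (1,0)->(1,0) = 0
Tile 2: (1,1)->(0,1) = 1
Tile 8: (1,2)->(2,1) = 2
Tile 3: (2,0)->(0,2) = 4
Tile 7: (2,1)->(2,0) = 1
Tile 1: (2,2)->(0,0) = 4
Sum: 2 + 1 + 0 + 1 + 2 + 4 + 1 + 4 = 15

Answer: 15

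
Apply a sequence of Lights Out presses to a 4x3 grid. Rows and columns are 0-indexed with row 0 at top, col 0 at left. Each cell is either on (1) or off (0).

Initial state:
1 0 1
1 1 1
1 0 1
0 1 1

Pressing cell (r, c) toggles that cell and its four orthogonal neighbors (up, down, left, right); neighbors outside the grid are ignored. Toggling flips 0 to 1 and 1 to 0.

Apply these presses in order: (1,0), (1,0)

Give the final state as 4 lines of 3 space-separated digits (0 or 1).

Answer: 1 0 1
1 1 1
1 0 1
0 1 1

Derivation:
After press 1 at (1,0):
0 0 1
0 0 1
0 0 1
0 1 1

After press 2 at (1,0):
1 0 1
1 1 1
1 0 1
0 1 1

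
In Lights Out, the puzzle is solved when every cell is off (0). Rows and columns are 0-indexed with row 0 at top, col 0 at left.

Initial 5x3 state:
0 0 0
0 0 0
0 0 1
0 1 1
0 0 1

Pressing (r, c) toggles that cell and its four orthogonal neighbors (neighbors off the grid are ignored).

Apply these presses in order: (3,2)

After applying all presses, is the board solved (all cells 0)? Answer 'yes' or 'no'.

Answer: yes

Derivation:
After press 1 at (3,2):
0 0 0
0 0 0
0 0 0
0 0 0
0 0 0

Lights still on: 0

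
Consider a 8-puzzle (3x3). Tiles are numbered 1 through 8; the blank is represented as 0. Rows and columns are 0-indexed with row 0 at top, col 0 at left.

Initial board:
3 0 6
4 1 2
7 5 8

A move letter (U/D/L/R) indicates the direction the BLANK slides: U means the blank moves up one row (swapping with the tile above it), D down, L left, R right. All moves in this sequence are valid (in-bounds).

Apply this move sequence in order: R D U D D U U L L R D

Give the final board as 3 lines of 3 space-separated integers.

Answer: 3 1 6
4 0 2
7 5 8

Derivation:
After move 1 (R):
3 6 0
4 1 2
7 5 8

After move 2 (D):
3 6 2
4 1 0
7 5 8

After move 3 (U):
3 6 0
4 1 2
7 5 8

After move 4 (D):
3 6 2
4 1 0
7 5 8

After move 5 (D):
3 6 2
4 1 8
7 5 0

After move 6 (U):
3 6 2
4 1 0
7 5 8

After move 7 (U):
3 6 0
4 1 2
7 5 8

After move 8 (L):
3 0 6
4 1 2
7 5 8

After move 9 (L):
0 3 6
4 1 2
7 5 8

After move 10 (R):
3 0 6
4 1 2
7 5 8

After move 11 (D):
3 1 6
4 0 2
7 5 8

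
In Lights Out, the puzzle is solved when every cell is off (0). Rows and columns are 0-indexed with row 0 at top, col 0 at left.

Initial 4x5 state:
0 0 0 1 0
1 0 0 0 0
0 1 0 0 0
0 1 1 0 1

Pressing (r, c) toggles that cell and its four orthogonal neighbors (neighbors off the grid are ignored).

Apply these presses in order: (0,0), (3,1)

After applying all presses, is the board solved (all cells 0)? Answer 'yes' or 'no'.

After press 1 at (0,0):
1 1 0 1 0
0 0 0 0 0
0 1 0 0 0
0 1 1 0 1

After press 2 at (3,1):
1 1 0 1 0
0 0 0 0 0
0 0 0 0 0
1 0 0 0 1

Lights still on: 5

Answer: no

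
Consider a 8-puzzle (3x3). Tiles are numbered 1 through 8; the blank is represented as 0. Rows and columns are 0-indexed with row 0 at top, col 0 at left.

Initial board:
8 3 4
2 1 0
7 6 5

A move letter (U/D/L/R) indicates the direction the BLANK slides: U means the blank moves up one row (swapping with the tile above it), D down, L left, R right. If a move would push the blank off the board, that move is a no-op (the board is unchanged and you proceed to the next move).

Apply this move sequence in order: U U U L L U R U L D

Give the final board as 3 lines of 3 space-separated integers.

After move 1 (U):
8 3 0
2 1 4
7 6 5

After move 2 (U):
8 3 0
2 1 4
7 6 5

After move 3 (U):
8 3 0
2 1 4
7 6 5

After move 4 (L):
8 0 3
2 1 4
7 6 5

After move 5 (L):
0 8 3
2 1 4
7 6 5

After move 6 (U):
0 8 3
2 1 4
7 6 5

After move 7 (R):
8 0 3
2 1 4
7 6 5

After move 8 (U):
8 0 3
2 1 4
7 6 5

After move 9 (L):
0 8 3
2 1 4
7 6 5

After move 10 (D):
2 8 3
0 1 4
7 6 5

Answer: 2 8 3
0 1 4
7 6 5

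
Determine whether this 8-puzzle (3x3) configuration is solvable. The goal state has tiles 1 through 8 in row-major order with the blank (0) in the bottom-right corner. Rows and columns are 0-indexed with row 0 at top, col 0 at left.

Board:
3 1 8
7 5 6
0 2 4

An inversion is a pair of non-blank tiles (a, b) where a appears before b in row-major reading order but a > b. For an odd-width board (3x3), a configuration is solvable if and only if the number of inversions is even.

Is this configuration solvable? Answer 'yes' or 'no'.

Inversions (pairs i<j in row-major order where tile[i] > tile[j] > 0): 15
15 is odd, so the puzzle is not solvable.

Answer: no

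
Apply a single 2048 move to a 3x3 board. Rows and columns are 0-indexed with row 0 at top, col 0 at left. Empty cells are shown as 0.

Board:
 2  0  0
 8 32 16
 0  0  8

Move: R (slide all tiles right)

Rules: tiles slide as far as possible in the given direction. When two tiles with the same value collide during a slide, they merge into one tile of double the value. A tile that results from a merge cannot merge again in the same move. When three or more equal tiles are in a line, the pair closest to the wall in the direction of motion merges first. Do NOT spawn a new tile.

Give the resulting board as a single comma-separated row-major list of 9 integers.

Slide right:
row 0: [2, 0, 0] -> [0, 0, 2]
row 1: [8, 32, 16] -> [8, 32, 16]
row 2: [0, 0, 8] -> [0, 0, 8]

Answer: 0, 0, 2, 8, 32, 16, 0, 0, 8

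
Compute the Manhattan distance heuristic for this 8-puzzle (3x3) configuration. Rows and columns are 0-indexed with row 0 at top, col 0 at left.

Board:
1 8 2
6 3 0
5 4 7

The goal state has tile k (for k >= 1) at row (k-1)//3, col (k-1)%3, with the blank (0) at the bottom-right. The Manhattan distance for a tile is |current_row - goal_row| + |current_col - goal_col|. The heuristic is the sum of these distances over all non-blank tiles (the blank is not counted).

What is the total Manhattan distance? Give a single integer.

Answer: 13

Derivation:
Tile 1: (0,0)->(0,0) = 0
Tile 8: (0,1)->(2,1) = 2
Tile 2: (0,2)->(0,1) = 1
Tile 6: (1,0)->(1,2) = 2
Tile 3: (1,1)->(0,2) = 2
Tile 5: (2,0)->(1,1) = 2
Tile 4: (2,1)->(1,0) = 2
Tile 7: (2,2)->(2,0) = 2
Sum: 0 + 2 + 1 + 2 + 2 + 2 + 2 + 2 = 13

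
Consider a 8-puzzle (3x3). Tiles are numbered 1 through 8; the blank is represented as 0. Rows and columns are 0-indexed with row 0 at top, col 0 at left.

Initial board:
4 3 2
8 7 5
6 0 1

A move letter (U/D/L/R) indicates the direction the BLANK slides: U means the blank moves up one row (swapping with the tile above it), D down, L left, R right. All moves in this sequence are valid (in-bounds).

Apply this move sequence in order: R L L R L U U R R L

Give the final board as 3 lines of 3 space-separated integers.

After move 1 (R):
4 3 2
8 7 5
6 1 0

After move 2 (L):
4 3 2
8 7 5
6 0 1

After move 3 (L):
4 3 2
8 7 5
0 6 1

After move 4 (R):
4 3 2
8 7 5
6 0 1

After move 5 (L):
4 3 2
8 7 5
0 6 1

After move 6 (U):
4 3 2
0 7 5
8 6 1

After move 7 (U):
0 3 2
4 7 5
8 6 1

After move 8 (R):
3 0 2
4 7 5
8 6 1

After move 9 (R):
3 2 0
4 7 5
8 6 1

After move 10 (L):
3 0 2
4 7 5
8 6 1

Answer: 3 0 2
4 7 5
8 6 1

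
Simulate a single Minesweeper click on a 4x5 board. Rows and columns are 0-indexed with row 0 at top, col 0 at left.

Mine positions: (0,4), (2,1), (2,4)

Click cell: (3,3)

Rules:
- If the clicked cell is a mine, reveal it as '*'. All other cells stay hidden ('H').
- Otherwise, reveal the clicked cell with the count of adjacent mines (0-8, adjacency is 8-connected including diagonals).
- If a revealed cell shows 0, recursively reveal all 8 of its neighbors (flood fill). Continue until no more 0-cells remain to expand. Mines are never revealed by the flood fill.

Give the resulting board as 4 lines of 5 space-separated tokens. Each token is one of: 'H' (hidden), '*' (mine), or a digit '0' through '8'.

H H H H H
H H H H H
H H H H H
H H H 1 H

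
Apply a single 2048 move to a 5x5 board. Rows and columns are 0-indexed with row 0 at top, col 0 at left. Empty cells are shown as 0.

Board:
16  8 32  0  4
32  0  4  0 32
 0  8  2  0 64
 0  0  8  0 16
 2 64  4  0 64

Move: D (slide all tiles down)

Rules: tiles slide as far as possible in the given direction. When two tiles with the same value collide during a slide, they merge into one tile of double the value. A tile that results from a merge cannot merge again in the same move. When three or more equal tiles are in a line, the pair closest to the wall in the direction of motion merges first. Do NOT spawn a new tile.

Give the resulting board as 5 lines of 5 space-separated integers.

Slide down:
col 0: [16, 32, 0, 0, 2] -> [0, 0, 16, 32, 2]
col 1: [8, 0, 8, 0, 64] -> [0, 0, 0, 16, 64]
col 2: [32, 4, 2, 8, 4] -> [32, 4, 2, 8, 4]
col 3: [0, 0, 0, 0, 0] -> [0, 0, 0, 0, 0]
col 4: [4, 32, 64, 16, 64] -> [4, 32, 64, 16, 64]

Answer:  0  0 32  0  4
 0  0  4  0 32
16  0  2  0 64
32 16  8  0 16
 2 64  4  0 64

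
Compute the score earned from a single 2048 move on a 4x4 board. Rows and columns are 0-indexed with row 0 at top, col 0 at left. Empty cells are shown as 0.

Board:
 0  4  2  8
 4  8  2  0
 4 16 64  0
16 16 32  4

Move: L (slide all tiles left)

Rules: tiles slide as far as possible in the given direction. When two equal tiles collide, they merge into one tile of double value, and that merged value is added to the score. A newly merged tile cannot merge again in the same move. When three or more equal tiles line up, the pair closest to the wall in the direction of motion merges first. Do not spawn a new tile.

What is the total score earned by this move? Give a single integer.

Answer: 32

Derivation:
Slide left:
row 0: [0, 4, 2, 8] -> [4, 2, 8, 0]  score +0 (running 0)
row 1: [4, 8, 2, 0] -> [4, 8, 2, 0]  score +0 (running 0)
row 2: [4, 16, 64, 0] -> [4, 16, 64, 0]  score +0 (running 0)
row 3: [16, 16, 32, 4] -> [32, 32, 4, 0]  score +32 (running 32)
Board after move:
 4  2  8  0
 4  8  2  0
 4 16 64  0
32 32  4  0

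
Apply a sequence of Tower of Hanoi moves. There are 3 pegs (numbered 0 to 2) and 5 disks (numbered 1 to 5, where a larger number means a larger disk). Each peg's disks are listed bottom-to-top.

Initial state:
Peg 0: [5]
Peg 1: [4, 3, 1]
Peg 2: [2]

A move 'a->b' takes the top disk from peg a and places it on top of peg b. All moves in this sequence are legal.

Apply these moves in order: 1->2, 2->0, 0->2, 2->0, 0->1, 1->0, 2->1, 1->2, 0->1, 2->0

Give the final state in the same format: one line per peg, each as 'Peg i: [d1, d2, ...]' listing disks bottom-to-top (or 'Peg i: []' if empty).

Answer: Peg 0: [5, 2]
Peg 1: [4, 3, 1]
Peg 2: []

Derivation:
After move 1 (1->2):
Peg 0: [5]
Peg 1: [4, 3]
Peg 2: [2, 1]

After move 2 (2->0):
Peg 0: [5, 1]
Peg 1: [4, 3]
Peg 2: [2]

After move 3 (0->2):
Peg 0: [5]
Peg 1: [4, 3]
Peg 2: [2, 1]

After move 4 (2->0):
Peg 0: [5, 1]
Peg 1: [4, 3]
Peg 2: [2]

After move 5 (0->1):
Peg 0: [5]
Peg 1: [4, 3, 1]
Peg 2: [2]

After move 6 (1->0):
Peg 0: [5, 1]
Peg 1: [4, 3]
Peg 2: [2]

After move 7 (2->1):
Peg 0: [5, 1]
Peg 1: [4, 3, 2]
Peg 2: []

After move 8 (1->2):
Peg 0: [5, 1]
Peg 1: [4, 3]
Peg 2: [2]

After move 9 (0->1):
Peg 0: [5]
Peg 1: [4, 3, 1]
Peg 2: [2]

After move 10 (2->0):
Peg 0: [5, 2]
Peg 1: [4, 3, 1]
Peg 2: []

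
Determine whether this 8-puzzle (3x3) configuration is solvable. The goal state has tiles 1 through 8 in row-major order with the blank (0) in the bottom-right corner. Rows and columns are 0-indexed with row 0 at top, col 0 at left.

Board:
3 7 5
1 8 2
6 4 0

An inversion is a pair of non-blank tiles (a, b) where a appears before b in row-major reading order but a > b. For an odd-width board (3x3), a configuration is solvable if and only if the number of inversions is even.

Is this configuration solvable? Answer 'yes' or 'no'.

Answer: yes

Derivation:
Inversions (pairs i<j in row-major order where tile[i] > tile[j] > 0): 14
14 is even, so the puzzle is solvable.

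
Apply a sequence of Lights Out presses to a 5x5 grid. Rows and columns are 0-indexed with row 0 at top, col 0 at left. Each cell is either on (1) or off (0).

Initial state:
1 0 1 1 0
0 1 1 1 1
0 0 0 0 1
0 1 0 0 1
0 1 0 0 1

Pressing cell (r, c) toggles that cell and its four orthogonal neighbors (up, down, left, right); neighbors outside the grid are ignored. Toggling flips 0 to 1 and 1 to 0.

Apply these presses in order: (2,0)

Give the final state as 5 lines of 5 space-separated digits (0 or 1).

After press 1 at (2,0):
1 0 1 1 0
1 1 1 1 1
1 1 0 0 1
1 1 0 0 1
0 1 0 0 1

Answer: 1 0 1 1 0
1 1 1 1 1
1 1 0 0 1
1 1 0 0 1
0 1 0 0 1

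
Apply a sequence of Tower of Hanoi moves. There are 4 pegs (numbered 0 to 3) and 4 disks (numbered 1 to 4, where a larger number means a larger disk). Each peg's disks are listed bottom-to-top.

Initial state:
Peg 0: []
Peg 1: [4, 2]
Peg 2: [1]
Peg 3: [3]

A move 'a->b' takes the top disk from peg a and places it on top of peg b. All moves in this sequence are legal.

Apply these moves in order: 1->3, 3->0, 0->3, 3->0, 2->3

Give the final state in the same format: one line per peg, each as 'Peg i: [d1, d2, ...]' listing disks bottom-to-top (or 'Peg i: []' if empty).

Answer: Peg 0: [2]
Peg 1: [4]
Peg 2: []
Peg 3: [3, 1]

Derivation:
After move 1 (1->3):
Peg 0: []
Peg 1: [4]
Peg 2: [1]
Peg 3: [3, 2]

After move 2 (3->0):
Peg 0: [2]
Peg 1: [4]
Peg 2: [1]
Peg 3: [3]

After move 3 (0->3):
Peg 0: []
Peg 1: [4]
Peg 2: [1]
Peg 3: [3, 2]

After move 4 (3->0):
Peg 0: [2]
Peg 1: [4]
Peg 2: [1]
Peg 3: [3]

After move 5 (2->3):
Peg 0: [2]
Peg 1: [4]
Peg 2: []
Peg 3: [3, 1]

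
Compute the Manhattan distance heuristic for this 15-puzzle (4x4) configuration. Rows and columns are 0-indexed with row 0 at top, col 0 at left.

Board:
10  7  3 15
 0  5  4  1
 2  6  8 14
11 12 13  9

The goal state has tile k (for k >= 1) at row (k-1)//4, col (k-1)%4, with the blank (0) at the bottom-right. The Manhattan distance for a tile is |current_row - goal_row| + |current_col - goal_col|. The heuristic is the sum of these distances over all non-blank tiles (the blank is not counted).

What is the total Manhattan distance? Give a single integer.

Tile 10: (0,0)->(2,1) = 3
Tile 7: (0,1)->(1,2) = 2
Tile 3: (0,2)->(0,2) = 0
Tile 15: (0,3)->(3,2) = 4
Tile 5: (1,1)->(1,0) = 1
Tile 4: (1,2)->(0,3) = 2
Tile 1: (1,3)->(0,0) = 4
Tile 2: (2,0)->(0,1) = 3
Tile 6: (2,1)->(1,1) = 1
Tile 8: (2,2)->(1,3) = 2
Tile 14: (2,3)->(3,1) = 3
Tile 11: (3,0)->(2,2) = 3
Tile 12: (3,1)->(2,3) = 3
Tile 13: (3,2)->(3,0) = 2
Tile 9: (3,3)->(2,0) = 4
Sum: 3 + 2 + 0 + 4 + 1 + 2 + 4 + 3 + 1 + 2 + 3 + 3 + 3 + 2 + 4 = 37

Answer: 37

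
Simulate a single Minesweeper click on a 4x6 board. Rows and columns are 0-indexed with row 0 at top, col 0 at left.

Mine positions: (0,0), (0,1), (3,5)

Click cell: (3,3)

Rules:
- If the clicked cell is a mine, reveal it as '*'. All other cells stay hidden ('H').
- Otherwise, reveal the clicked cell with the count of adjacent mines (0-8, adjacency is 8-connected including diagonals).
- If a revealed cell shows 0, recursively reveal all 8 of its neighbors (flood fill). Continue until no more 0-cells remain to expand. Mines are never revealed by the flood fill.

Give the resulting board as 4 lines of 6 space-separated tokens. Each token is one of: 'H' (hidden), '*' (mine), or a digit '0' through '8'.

H H 1 0 0 0
2 2 1 0 0 0
0 0 0 0 1 1
0 0 0 0 1 H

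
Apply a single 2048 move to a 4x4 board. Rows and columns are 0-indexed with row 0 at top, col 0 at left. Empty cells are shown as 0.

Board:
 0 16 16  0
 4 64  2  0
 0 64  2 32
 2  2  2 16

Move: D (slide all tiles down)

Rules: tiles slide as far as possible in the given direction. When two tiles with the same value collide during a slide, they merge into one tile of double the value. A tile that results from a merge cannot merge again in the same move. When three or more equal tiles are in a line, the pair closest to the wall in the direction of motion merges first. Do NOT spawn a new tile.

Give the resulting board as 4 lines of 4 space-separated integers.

Answer:   0   0   0   0
  0  16  16   0
  4 128   2  32
  2   2   4  16

Derivation:
Slide down:
col 0: [0, 4, 0, 2] -> [0, 0, 4, 2]
col 1: [16, 64, 64, 2] -> [0, 16, 128, 2]
col 2: [16, 2, 2, 2] -> [0, 16, 2, 4]
col 3: [0, 0, 32, 16] -> [0, 0, 32, 16]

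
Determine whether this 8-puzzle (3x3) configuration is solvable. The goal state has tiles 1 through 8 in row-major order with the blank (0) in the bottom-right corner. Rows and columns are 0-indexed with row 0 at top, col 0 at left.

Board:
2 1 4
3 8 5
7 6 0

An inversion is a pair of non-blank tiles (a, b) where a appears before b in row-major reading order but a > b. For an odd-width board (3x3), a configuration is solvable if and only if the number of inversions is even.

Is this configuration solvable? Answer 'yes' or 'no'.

Answer: yes

Derivation:
Inversions (pairs i<j in row-major order where tile[i] > tile[j] > 0): 6
6 is even, so the puzzle is solvable.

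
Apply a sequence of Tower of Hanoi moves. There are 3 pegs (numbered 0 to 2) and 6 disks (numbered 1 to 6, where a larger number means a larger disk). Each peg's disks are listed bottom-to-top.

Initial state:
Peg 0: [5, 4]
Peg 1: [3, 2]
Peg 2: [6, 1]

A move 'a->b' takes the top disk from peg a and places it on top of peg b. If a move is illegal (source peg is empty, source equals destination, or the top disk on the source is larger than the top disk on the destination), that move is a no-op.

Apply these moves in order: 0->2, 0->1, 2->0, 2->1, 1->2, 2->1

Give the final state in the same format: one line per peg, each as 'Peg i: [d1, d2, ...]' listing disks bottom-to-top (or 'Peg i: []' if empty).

After move 1 (0->2):
Peg 0: [5, 4]
Peg 1: [3, 2]
Peg 2: [6, 1]

After move 2 (0->1):
Peg 0: [5, 4]
Peg 1: [3, 2]
Peg 2: [6, 1]

After move 3 (2->0):
Peg 0: [5, 4, 1]
Peg 1: [3, 2]
Peg 2: [6]

After move 4 (2->1):
Peg 0: [5, 4, 1]
Peg 1: [3, 2]
Peg 2: [6]

After move 5 (1->2):
Peg 0: [5, 4, 1]
Peg 1: [3]
Peg 2: [6, 2]

After move 6 (2->1):
Peg 0: [5, 4, 1]
Peg 1: [3, 2]
Peg 2: [6]

Answer: Peg 0: [5, 4, 1]
Peg 1: [3, 2]
Peg 2: [6]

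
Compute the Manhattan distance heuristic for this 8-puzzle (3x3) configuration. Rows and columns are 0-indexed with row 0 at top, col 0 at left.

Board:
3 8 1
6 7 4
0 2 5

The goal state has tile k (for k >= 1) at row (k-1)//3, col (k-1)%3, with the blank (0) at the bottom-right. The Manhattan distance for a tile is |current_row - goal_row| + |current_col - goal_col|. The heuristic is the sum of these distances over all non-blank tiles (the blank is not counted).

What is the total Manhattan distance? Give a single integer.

Tile 3: at (0,0), goal (0,2), distance |0-0|+|0-2| = 2
Tile 8: at (0,1), goal (2,1), distance |0-2|+|1-1| = 2
Tile 1: at (0,2), goal (0,0), distance |0-0|+|2-0| = 2
Tile 6: at (1,0), goal (1,2), distance |1-1|+|0-2| = 2
Tile 7: at (1,1), goal (2,0), distance |1-2|+|1-0| = 2
Tile 4: at (1,2), goal (1,0), distance |1-1|+|2-0| = 2
Tile 2: at (2,1), goal (0,1), distance |2-0|+|1-1| = 2
Tile 5: at (2,2), goal (1,1), distance |2-1|+|2-1| = 2
Sum: 2 + 2 + 2 + 2 + 2 + 2 + 2 + 2 = 16

Answer: 16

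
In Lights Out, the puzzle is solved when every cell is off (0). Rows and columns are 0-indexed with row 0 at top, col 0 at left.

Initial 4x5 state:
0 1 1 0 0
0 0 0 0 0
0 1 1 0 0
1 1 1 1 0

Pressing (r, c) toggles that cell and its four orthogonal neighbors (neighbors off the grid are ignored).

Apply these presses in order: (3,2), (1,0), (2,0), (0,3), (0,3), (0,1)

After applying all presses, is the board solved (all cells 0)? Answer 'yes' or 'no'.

After press 1 at (3,2):
0 1 1 0 0
0 0 0 0 0
0 1 0 0 0
1 0 0 0 0

After press 2 at (1,0):
1 1 1 0 0
1 1 0 0 0
1 1 0 0 0
1 0 0 0 0

After press 3 at (2,0):
1 1 1 0 0
0 1 0 0 0
0 0 0 0 0
0 0 0 0 0

After press 4 at (0,3):
1 1 0 1 1
0 1 0 1 0
0 0 0 0 0
0 0 0 0 0

After press 5 at (0,3):
1 1 1 0 0
0 1 0 0 0
0 0 0 0 0
0 0 0 0 0

After press 6 at (0,1):
0 0 0 0 0
0 0 0 0 0
0 0 0 0 0
0 0 0 0 0

Lights still on: 0

Answer: yes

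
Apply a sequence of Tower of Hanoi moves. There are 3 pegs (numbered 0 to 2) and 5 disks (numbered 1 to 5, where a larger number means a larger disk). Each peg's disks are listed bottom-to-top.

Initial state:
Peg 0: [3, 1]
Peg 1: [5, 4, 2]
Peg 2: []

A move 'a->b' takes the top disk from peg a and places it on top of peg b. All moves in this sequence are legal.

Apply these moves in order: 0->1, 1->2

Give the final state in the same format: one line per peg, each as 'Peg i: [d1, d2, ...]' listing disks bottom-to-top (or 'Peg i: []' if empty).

Answer: Peg 0: [3]
Peg 1: [5, 4, 2]
Peg 2: [1]

Derivation:
After move 1 (0->1):
Peg 0: [3]
Peg 1: [5, 4, 2, 1]
Peg 2: []

After move 2 (1->2):
Peg 0: [3]
Peg 1: [5, 4, 2]
Peg 2: [1]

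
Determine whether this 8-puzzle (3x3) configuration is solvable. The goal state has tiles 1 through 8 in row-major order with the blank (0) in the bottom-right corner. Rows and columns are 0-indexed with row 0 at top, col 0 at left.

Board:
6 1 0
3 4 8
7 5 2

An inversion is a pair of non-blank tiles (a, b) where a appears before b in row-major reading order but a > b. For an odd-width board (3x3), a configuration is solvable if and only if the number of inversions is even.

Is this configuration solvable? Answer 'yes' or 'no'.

Answer: no

Derivation:
Inversions (pairs i<j in row-major order where tile[i] > tile[j] > 0): 13
13 is odd, so the puzzle is not solvable.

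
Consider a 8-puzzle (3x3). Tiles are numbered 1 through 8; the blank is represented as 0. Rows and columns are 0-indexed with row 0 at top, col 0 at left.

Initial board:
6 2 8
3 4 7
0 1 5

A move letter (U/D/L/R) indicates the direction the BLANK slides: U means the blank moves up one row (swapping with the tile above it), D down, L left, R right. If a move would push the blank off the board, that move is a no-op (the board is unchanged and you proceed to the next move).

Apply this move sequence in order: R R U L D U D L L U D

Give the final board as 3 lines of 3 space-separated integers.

Answer: 6 2 8
3 5 4
0 1 7

Derivation:
After move 1 (R):
6 2 8
3 4 7
1 0 5

After move 2 (R):
6 2 8
3 4 7
1 5 0

After move 3 (U):
6 2 8
3 4 0
1 5 7

After move 4 (L):
6 2 8
3 0 4
1 5 7

After move 5 (D):
6 2 8
3 5 4
1 0 7

After move 6 (U):
6 2 8
3 0 4
1 5 7

After move 7 (D):
6 2 8
3 5 4
1 0 7

After move 8 (L):
6 2 8
3 5 4
0 1 7

After move 9 (L):
6 2 8
3 5 4
0 1 7

After move 10 (U):
6 2 8
0 5 4
3 1 7

After move 11 (D):
6 2 8
3 5 4
0 1 7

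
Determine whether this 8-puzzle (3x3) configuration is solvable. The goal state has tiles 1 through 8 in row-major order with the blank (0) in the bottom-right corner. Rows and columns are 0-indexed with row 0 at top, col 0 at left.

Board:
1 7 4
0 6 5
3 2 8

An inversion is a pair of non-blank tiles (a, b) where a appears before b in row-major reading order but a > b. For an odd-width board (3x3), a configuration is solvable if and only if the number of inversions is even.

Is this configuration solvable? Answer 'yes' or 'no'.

Answer: no

Derivation:
Inversions (pairs i<j in row-major order where tile[i] > tile[j] > 0): 13
13 is odd, so the puzzle is not solvable.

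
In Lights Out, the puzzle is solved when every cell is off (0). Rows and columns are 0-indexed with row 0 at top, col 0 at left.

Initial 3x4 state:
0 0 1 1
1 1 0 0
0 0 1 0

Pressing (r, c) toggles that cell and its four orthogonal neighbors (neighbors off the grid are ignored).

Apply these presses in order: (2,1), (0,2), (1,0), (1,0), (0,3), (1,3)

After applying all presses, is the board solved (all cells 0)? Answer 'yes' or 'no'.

Answer: no

Derivation:
After press 1 at (2,1):
0 0 1 1
1 0 0 0
1 1 0 0

After press 2 at (0,2):
0 1 0 0
1 0 1 0
1 1 0 0

After press 3 at (1,0):
1 1 0 0
0 1 1 0
0 1 0 0

After press 4 at (1,0):
0 1 0 0
1 0 1 0
1 1 0 0

After press 5 at (0,3):
0 1 1 1
1 0 1 1
1 1 0 0

After press 6 at (1,3):
0 1 1 0
1 0 0 0
1 1 0 1

Lights still on: 6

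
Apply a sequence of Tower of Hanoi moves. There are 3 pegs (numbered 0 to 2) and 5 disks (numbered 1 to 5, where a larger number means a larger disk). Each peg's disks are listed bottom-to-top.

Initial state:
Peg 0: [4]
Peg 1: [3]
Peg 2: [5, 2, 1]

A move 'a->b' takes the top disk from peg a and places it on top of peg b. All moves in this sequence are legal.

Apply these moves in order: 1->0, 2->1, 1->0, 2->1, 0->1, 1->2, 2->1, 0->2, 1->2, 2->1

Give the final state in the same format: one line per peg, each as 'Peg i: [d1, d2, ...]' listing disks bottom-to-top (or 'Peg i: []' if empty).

Answer: Peg 0: [4]
Peg 1: [2, 1]
Peg 2: [5, 3]

Derivation:
After move 1 (1->0):
Peg 0: [4, 3]
Peg 1: []
Peg 2: [5, 2, 1]

After move 2 (2->1):
Peg 0: [4, 3]
Peg 1: [1]
Peg 2: [5, 2]

After move 3 (1->0):
Peg 0: [4, 3, 1]
Peg 1: []
Peg 2: [5, 2]

After move 4 (2->1):
Peg 0: [4, 3, 1]
Peg 1: [2]
Peg 2: [5]

After move 5 (0->1):
Peg 0: [4, 3]
Peg 1: [2, 1]
Peg 2: [5]

After move 6 (1->2):
Peg 0: [4, 3]
Peg 1: [2]
Peg 2: [5, 1]

After move 7 (2->1):
Peg 0: [4, 3]
Peg 1: [2, 1]
Peg 2: [5]

After move 8 (0->2):
Peg 0: [4]
Peg 1: [2, 1]
Peg 2: [5, 3]

After move 9 (1->2):
Peg 0: [4]
Peg 1: [2]
Peg 2: [5, 3, 1]

After move 10 (2->1):
Peg 0: [4]
Peg 1: [2, 1]
Peg 2: [5, 3]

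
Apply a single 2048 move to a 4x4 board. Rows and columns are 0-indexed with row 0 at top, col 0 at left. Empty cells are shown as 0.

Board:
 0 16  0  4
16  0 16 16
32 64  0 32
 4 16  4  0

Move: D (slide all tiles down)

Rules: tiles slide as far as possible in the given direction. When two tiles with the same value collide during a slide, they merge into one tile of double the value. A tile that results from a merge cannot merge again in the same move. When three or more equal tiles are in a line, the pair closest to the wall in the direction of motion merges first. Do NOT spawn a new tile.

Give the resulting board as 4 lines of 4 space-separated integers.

Slide down:
col 0: [0, 16, 32, 4] -> [0, 16, 32, 4]
col 1: [16, 0, 64, 16] -> [0, 16, 64, 16]
col 2: [0, 16, 0, 4] -> [0, 0, 16, 4]
col 3: [4, 16, 32, 0] -> [0, 4, 16, 32]

Answer:  0  0  0  0
16 16  0  4
32 64 16 16
 4 16  4 32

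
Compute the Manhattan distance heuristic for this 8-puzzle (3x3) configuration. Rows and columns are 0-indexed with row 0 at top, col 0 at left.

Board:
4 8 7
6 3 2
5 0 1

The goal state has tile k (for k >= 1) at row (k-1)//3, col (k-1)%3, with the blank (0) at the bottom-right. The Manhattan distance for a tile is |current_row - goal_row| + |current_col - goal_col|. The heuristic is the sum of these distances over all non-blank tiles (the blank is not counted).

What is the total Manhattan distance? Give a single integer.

Answer: 19

Derivation:
Tile 4: at (0,0), goal (1,0), distance |0-1|+|0-0| = 1
Tile 8: at (0,1), goal (2,1), distance |0-2|+|1-1| = 2
Tile 7: at (0,2), goal (2,0), distance |0-2|+|2-0| = 4
Tile 6: at (1,0), goal (1,2), distance |1-1|+|0-2| = 2
Tile 3: at (1,1), goal (0,2), distance |1-0|+|1-2| = 2
Tile 2: at (1,2), goal (0,1), distance |1-0|+|2-1| = 2
Tile 5: at (2,0), goal (1,1), distance |2-1|+|0-1| = 2
Tile 1: at (2,2), goal (0,0), distance |2-0|+|2-0| = 4
Sum: 1 + 2 + 4 + 2 + 2 + 2 + 2 + 4 = 19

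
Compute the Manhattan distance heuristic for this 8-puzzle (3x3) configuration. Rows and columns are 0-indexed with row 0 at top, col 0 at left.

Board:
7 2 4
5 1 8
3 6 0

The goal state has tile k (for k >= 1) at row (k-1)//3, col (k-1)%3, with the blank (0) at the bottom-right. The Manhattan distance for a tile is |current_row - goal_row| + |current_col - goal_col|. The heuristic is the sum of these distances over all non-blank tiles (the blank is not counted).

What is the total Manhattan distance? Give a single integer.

Tile 7: (0,0)->(2,0) = 2
Tile 2: (0,1)->(0,1) = 0
Tile 4: (0,2)->(1,0) = 3
Tile 5: (1,0)->(1,1) = 1
Tile 1: (1,1)->(0,0) = 2
Tile 8: (1,2)->(2,1) = 2
Tile 3: (2,0)->(0,2) = 4
Tile 6: (2,1)->(1,2) = 2
Sum: 2 + 0 + 3 + 1 + 2 + 2 + 4 + 2 = 16

Answer: 16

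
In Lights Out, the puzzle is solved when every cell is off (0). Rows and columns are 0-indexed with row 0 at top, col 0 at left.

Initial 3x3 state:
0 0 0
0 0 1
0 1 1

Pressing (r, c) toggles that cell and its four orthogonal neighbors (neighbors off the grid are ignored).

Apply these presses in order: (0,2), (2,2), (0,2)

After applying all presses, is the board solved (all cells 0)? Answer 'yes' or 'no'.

After press 1 at (0,2):
0 1 1
0 0 0
0 1 1

After press 2 at (2,2):
0 1 1
0 0 1
0 0 0

After press 3 at (0,2):
0 0 0
0 0 0
0 0 0

Lights still on: 0

Answer: yes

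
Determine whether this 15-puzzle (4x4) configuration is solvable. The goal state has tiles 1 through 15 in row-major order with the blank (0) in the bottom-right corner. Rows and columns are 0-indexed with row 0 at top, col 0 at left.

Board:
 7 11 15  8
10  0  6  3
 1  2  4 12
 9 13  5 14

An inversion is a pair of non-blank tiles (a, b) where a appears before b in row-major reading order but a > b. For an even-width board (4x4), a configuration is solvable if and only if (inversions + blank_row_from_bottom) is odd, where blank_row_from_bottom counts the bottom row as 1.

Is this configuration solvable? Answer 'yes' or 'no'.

Answer: no

Derivation:
Inversions: 51
Blank is in row 1 (0-indexed from top), which is row 3 counting from the bottom (bottom = 1).
51 + 3 = 54, which is even, so the puzzle is not solvable.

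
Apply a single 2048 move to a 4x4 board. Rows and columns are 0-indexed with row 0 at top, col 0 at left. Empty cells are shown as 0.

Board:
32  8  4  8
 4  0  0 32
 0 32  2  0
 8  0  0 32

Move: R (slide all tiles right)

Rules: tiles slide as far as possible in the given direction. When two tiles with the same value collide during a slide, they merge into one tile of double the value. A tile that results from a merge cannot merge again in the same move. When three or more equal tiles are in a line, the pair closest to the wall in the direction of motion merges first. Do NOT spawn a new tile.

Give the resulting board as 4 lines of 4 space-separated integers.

Slide right:
row 0: [32, 8, 4, 8] -> [32, 8, 4, 8]
row 1: [4, 0, 0, 32] -> [0, 0, 4, 32]
row 2: [0, 32, 2, 0] -> [0, 0, 32, 2]
row 3: [8, 0, 0, 32] -> [0, 0, 8, 32]

Answer: 32  8  4  8
 0  0  4 32
 0  0 32  2
 0  0  8 32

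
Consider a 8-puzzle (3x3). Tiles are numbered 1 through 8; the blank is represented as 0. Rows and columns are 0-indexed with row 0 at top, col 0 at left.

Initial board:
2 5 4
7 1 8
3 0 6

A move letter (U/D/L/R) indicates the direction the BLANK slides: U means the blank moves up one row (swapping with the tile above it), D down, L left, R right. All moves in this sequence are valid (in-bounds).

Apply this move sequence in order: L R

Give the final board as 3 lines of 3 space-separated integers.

After move 1 (L):
2 5 4
7 1 8
0 3 6

After move 2 (R):
2 5 4
7 1 8
3 0 6

Answer: 2 5 4
7 1 8
3 0 6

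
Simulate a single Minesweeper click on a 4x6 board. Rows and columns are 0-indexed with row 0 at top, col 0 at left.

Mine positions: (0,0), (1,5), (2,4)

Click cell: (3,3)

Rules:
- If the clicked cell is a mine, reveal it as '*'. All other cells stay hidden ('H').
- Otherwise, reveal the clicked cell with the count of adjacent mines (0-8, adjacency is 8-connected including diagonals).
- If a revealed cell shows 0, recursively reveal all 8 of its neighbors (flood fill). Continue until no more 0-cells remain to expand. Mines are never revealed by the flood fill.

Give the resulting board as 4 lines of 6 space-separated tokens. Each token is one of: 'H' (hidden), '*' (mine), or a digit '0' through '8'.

H H H H H H
H H H H H H
H H H H H H
H H H 1 H H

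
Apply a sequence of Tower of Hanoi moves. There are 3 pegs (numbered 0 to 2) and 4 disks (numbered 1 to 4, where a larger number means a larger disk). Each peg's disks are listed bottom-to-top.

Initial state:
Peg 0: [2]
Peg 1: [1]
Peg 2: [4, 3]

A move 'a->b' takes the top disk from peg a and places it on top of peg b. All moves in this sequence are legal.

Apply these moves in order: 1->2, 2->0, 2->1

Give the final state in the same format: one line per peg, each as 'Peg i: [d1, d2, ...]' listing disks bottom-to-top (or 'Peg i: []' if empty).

Answer: Peg 0: [2, 1]
Peg 1: [3]
Peg 2: [4]

Derivation:
After move 1 (1->2):
Peg 0: [2]
Peg 1: []
Peg 2: [4, 3, 1]

After move 2 (2->0):
Peg 0: [2, 1]
Peg 1: []
Peg 2: [4, 3]

After move 3 (2->1):
Peg 0: [2, 1]
Peg 1: [3]
Peg 2: [4]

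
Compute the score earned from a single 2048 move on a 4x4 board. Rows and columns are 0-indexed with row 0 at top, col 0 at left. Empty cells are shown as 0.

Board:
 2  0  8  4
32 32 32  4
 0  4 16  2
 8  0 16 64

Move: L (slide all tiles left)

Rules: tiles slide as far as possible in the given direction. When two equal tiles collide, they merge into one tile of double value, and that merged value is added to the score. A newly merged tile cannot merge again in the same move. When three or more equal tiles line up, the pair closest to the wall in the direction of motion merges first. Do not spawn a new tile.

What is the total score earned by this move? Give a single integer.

Answer: 64

Derivation:
Slide left:
row 0: [2, 0, 8, 4] -> [2, 8, 4, 0]  score +0 (running 0)
row 1: [32, 32, 32, 4] -> [64, 32, 4, 0]  score +64 (running 64)
row 2: [0, 4, 16, 2] -> [4, 16, 2, 0]  score +0 (running 64)
row 3: [8, 0, 16, 64] -> [8, 16, 64, 0]  score +0 (running 64)
Board after move:
 2  8  4  0
64 32  4  0
 4 16  2  0
 8 16 64  0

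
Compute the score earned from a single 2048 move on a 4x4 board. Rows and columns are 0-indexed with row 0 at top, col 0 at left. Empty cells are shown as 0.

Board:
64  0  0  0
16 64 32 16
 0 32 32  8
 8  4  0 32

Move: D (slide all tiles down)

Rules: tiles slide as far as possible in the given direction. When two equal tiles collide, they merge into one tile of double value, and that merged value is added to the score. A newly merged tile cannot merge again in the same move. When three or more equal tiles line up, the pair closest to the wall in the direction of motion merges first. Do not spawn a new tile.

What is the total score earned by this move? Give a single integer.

Slide down:
col 0: [64, 16, 0, 8] -> [0, 64, 16, 8]  score +0 (running 0)
col 1: [0, 64, 32, 4] -> [0, 64, 32, 4]  score +0 (running 0)
col 2: [0, 32, 32, 0] -> [0, 0, 0, 64]  score +64 (running 64)
col 3: [0, 16, 8, 32] -> [0, 16, 8, 32]  score +0 (running 64)
Board after move:
 0  0  0  0
64 64  0 16
16 32  0  8
 8  4 64 32

Answer: 64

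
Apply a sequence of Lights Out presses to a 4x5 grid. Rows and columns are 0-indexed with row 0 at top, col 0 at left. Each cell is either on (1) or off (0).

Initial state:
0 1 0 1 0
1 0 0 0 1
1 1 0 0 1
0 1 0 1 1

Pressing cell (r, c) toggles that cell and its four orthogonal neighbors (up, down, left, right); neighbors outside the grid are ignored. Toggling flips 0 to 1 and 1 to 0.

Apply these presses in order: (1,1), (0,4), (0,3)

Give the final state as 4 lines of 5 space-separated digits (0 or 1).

Answer: 0 0 1 1 0
0 1 1 1 0
1 0 0 0 1
0 1 0 1 1

Derivation:
After press 1 at (1,1):
0 0 0 1 0
0 1 1 0 1
1 0 0 0 1
0 1 0 1 1

After press 2 at (0,4):
0 0 0 0 1
0 1 1 0 0
1 0 0 0 1
0 1 0 1 1

After press 3 at (0,3):
0 0 1 1 0
0 1 1 1 0
1 0 0 0 1
0 1 0 1 1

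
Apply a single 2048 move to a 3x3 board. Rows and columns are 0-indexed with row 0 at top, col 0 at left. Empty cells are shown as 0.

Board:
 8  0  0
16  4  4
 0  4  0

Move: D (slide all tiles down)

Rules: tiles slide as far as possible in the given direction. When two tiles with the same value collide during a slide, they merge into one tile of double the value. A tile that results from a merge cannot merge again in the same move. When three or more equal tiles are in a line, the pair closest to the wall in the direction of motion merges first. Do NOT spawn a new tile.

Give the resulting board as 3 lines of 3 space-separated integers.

Slide down:
col 0: [8, 16, 0] -> [0, 8, 16]
col 1: [0, 4, 4] -> [0, 0, 8]
col 2: [0, 4, 0] -> [0, 0, 4]

Answer:  0  0  0
 8  0  0
16  8  4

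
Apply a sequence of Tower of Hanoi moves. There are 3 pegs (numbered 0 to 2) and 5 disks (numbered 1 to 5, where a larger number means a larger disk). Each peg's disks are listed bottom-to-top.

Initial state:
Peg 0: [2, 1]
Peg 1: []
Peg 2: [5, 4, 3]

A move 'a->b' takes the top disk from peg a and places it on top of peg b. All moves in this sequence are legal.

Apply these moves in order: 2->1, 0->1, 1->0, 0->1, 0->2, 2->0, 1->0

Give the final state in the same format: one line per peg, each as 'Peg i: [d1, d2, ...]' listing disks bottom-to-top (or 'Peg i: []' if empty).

Answer: Peg 0: [2, 1]
Peg 1: [3]
Peg 2: [5, 4]

Derivation:
After move 1 (2->1):
Peg 0: [2, 1]
Peg 1: [3]
Peg 2: [5, 4]

After move 2 (0->1):
Peg 0: [2]
Peg 1: [3, 1]
Peg 2: [5, 4]

After move 3 (1->0):
Peg 0: [2, 1]
Peg 1: [3]
Peg 2: [5, 4]

After move 4 (0->1):
Peg 0: [2]
Peg 1: [3, 1]
Peg 2: [5, 4]

After move 5 (0->2):
Peg 0: []
Peg 1: [3, 1]
Peg 2: [5, 4, 2]

After move 6 (2->0):
Peg 0: [2]
Peg 1: [3, 1]
Peg 2: [5, 4]

After move 7 (1->0):
Peg 0: [2, 1]
Peg 1: [3]
Peg 2: [5, 4]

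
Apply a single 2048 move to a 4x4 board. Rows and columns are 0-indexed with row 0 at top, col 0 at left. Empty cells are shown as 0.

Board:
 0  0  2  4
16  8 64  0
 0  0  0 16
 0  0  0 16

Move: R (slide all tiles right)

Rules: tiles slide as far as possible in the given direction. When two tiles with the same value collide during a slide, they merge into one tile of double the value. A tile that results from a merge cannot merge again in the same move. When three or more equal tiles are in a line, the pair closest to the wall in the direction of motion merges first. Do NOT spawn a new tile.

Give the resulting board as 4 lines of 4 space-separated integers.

Slide right:
row 0: [0, 0, 2, 4] -> [0, 0, 2, 4]
row 1: [16, 8, 64, 0] -> [0, 16, 8, 64]
row 2: [0, 0, 0, 16] -> [0, 0, 0, 16]
row 3: [0, 0, 0, 16] -> [0, 0, 0, 16]

Answer:  0  0  2  4
 0 16  8 64
 0  0  0 16
 0  0  0 16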